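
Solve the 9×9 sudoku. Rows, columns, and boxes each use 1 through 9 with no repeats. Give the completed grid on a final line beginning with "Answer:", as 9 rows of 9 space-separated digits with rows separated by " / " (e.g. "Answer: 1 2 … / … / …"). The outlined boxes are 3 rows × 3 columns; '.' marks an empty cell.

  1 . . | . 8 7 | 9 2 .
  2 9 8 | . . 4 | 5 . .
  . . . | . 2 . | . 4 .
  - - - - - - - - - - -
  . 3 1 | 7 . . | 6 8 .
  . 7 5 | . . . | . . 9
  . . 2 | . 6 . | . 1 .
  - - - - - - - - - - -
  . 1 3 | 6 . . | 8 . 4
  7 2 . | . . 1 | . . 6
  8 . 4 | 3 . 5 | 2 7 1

Step 1. [r5c8∈{3}] r5c8's peers cover all but 3 ⇒ r5c8=3.
Step 2. [r3c6∈{3,6,9}] across col 6, 6 lands solely at r3c6, so r3c6=6.
Step 3. [r9c5∈{9}] r9c5's peers cover all but 9. So r9c5=9.
Step 4. [r5c4∈{1,2,4,8}] in col 4, 2 fits only at r5c4. So r5c4=2.
Step 5. [r2c9∈{3,7}] 7 has one home in row 2: r2c9, so r2c9=7.
Step 6. [r8c5∈{4}] r8c5 is down to just 4 ⇒ r8c5=4.
Step 7. [r6c4∈{4,5,8,9}] 4 has one home in col 4: r6c4 ⇒ r6c4=4.
Step 8. [r3c2∈{5}] r3c2 is down to just 5 ⇒ r3c2=5.
Step 9. [r6c1∈{9}] r6c1's peers cover all but 9. So r6c1=9.
Step 10. [r8c8∈{5,9}] across row 8, 5 lands solely at r8c8. So r8c8=5.
Step 11. [r2c4∈{1}] r2c4 has the single candidate 1, so r2c4=1.
Step 12. [r3c1∈{3}] nothing but 3 survives at r3c1, so r3c1=3.
Step 13. [r5c1∈{4,6}] row 5 places 6 nowhere but r5c1, so r5c1=6.
Step 14. [r4c5∈{5}] r4c5 is down to just 5, so r4c5=5.
Step 15. [r6c6∈{3,8}] in row 6, 3 fits only at r6c6, so r6c6=3.
Step 16. [r1c3∈{6}] nothing but 6 survives at r1c3. So r1c3=6.
Step 17. [r5c5∈{1}] only 1 remains possible at r5c5 ⇒ r5c5=1.
Step 18. [r7c8∈{9}] r7c8 has the single candidate 9. So r7c8=9.
Step 19. [r8c7∈{3}] only 3 remains possible at r8c7, so r8c7=3.
Step 20. [r3c7∈{1}] r3c7 is down to just 1. So r3c7=1.
Step 21. [r6c2∈{8}] r6c2's peers cover all but 8 ⇒ r6c2=8.
Step 22. [r3c9∈{8}] r3c9's peers cover all but 8. So r3c9=8.
Step 23. [r7c6∈{2}] nothing but 2 survives at r7c6, so r7c6=2.
Step 24. [r5c6∈{8}] r5c6 is down to just 8, so r5c6=8.
Step 25. [r5c7∈{4}] only 4 remains possible at r5c7, so r5c7=4.
Step 26. [r9c2∈{6}] nothing but 6 survives at r9c2 ⇒ r9c2=6.
Step 27. [r8c4∈{8}] r8c4 has the single candidate 8 ⇒ r8c4=8.
Step 28. [r1c9∈{3}] r1c9 is down to just 3, so r1c9=3.
Step 29. [r1c2∈{4}] r1c2's peers cover all but 4, so r1c2=4.
Step 30. [r7c5∈{7}] r7c5 is down to just 7 ⇒ r7c5=7.
Step 31. [r7c1∈{5}] only 5 remains possible at r7c1, so r7c1=5.
Step 32. [r4c9∈{2}] nothing but 2 survives at r4c9, so r4c9=2.
Step 33. [r6c9∈{5}] r6c9 is down to just 5 ⇒ r6c9=5.
Step 34. [r1c4∈{5}] r1c4 has the single candidate 5. So r1c4=5.
Step 35. [r4c6∈{9}] r4c6 is down to just 9. So r4c6=9.
Step 36. [r2c8∈{6}] r2c8 is down to just 6 ⇒ r2c8=6.
Step 37. [r3c4∈{9}] only 9 remains possible at r3c4, so r3c4=9.
Step 38. [r3c3∈{7}] r3c3's peers cover all but 7. So r3c3=7.
Step 39. [r6c7∈{7}] r6c7 is down to just 7 ⇒ r6c7=7.
Step 40. [r2c5∈{3}] r2c5 has the single candidate 3 ⇒ r2c5=3.
Step 41. [r4c1∈{4}] r4c1's peers cover all but 4 ⇒ r4c1=4.
Step 42. [r8c3∈{9}] r8c3's peers cover all but 9, so r8c3=9.

Answer: 1 4 6 5 8 7 9 2 3 / 2 9 8 1 3 4 5 6 7 / 3 5 7 9 2 6 1 4 8 / 4 3 1 7 5 9 6 8 2 / 6 7 5 2 1 8 4 3 9 / 9 8 2 4 6 3 7 1 5 / 5 1 3 6 7 2 8 9 4 / 7 2 9 8 4 1 3 5 6 / 8 6 4 3 9 5 2 7 1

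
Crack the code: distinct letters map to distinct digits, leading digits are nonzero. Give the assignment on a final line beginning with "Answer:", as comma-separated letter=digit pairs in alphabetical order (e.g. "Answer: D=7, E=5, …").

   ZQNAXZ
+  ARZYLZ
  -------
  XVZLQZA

Step 1. [X] X is the leading digit of a 7-digit sum of two 6-digit numbers; the final carry is exactly 1. So X=1.
Step 2. [col 1: Z + Z ≡ A (mod 10)] column 1 (Z + Z ≡ A (mod 10), carry-in 0) doesn't pin Z yet; pick Z=3 and continue, so Z=3.
Step 3. [col 1: Z + Z ≡ A (mod 10)] column 1: given Z=3, carry-in 0, and digits 1,3 already taken and all letters distinct, Z+Z≡A (mod 10) forces A=6, so A=6.
Step 4. [col 2: X + L ≡ Z (mod 10)] in column 2 we have X+L≡Z with carry-in 0; given X=1, Z=3 and digits 1,3,6 already taken and all letters distinct, that pins L to 2 ⇒ L=2.
Step 5. [col 3: A + Y ≡ Q (mod 10)] several values work for Q in column 3 (A + Y ≡ Q (mod 10), carry-in 0); try Q=5. So Q=5.
Step 6. [col 3: A + Y ≡ Q (mod 10)] in column 3 we have A+Y≡Q with carry-in 0; given A=6, Q=5 and digits 1,2,3,5,6 already taken and all letters distinct, that pins Y to 9, so Y=9.
Step 7. [col 4: N + Z ≡ L (mod 10)] column 4 reads N+Z+carry(1)=L with Z=3, L=2; with digits 1,2,3,5,6,9 already taken and all letters distinct, the only value for N is 8, so N=8.
Step 8. [col 5: Q + R ≡ Z (mod 10)] column 5 reads Q+R+carry(1)=Z with Q=5, Z=3; with digits 1,2,3,5,6,8,9 already taken and all letters distinct, the only value for R is 7, so R=7.
Step 9. [col 6: Z + A ≡ V (mod 10)] column 6: given Z=3, A=6, carry-in 1, and digits 1,2,3,5,6,7,8,9 already taken and all letters distinct, Z+A≡V (mod 10) forces V=0, so V=0.

Answer: A=6, L=2, N=8, Q=5, R=7, V=0, X=1, Y=9, Z=3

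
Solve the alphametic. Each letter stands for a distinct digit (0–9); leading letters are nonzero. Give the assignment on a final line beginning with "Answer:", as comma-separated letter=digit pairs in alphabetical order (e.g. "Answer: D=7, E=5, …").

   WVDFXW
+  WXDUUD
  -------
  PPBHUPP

Step 1. [col 1: W + D ≡ P (mod 10)] column 1 (W + D ≡ P (mod 10), carry-in 0) doesn't pin P yet; pick P=1 and continue ⇒ P=1.
Step 2. [col 1: W + D ≡ P (mod 10)] W=5 is one option consistent with column 1 (W + D ≡ P (mod 10), carry-in 0) — take it ⇒ W=5.
Step 3. [col 1: W + D ≡ P (mod 10)] column 1 reads W+D+carry(0)=P with W=5, P=1; with digits 1,5 already taken and all letters distinct, the only value for D is 6 ⇒ D=6.
Step 4. [col 2: X + U ≡ P (mod 10)] several values work for X in column 2 (X + U ≡ P (mod 10), carry-in 1); try X=2. So X=2.
Step 5. [col 2: X + U ≡ P (mod 10)] from column 2 (X=2, P=1, carry-in 1, digits 1,2,5,6 already taken and all letters distinct): U must equal 8. So U=8.
Step 6. [col 3: F + U ≡ U (mod 10)] column 3 reads F+U+carry(1)=U with U=8; with digits 1,2,5,6,8 already taken and all letters distinct, the only value for F is 9. So F=9.
Step 7. [col 4: D + D ≡ H (mod 10)] in column 4 we have D+D≡H with carry-in 1; given D=6 and digits 1,2,5,6,8,9 already taken and all letters distinct, that pins H to 3 ⇒ H=3.
Step 8. [col 5: V + X ≡ B (mod 10)] B=0 is one option consistent with column 5 (V + X ≡ B (mod 10), carry-in 1) — take it. So B=0.
Step 9. [col 5: V + X ≡ B (mod 10)] column 5: given X=2, B=0, carry-in 1, and digits 0,1,2,3,5,6,8,9 already taken and all letters distinct, V+X≡B (mod 10) forces V=7, so V=7.

Answer: B=0, D=6, F=9, H=3, P=1, U=8, V=7, W=5, X=2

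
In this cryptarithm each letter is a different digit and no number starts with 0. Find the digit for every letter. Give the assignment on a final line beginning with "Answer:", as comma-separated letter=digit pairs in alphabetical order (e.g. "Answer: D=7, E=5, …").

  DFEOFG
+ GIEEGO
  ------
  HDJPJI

Step 1. [col 1: G + O ≡ I (mod 10)] column 1 (G + O ≡ I (mod 10), carry-in 0) doesn't pin O yet; pick O=4 and continue ⇒ O=4.
Step 2. [col 1: G + O ≡ I (mod 10)] I=5 is one option consistent with column 1 (G + O ≡ I (mod 10), carry-in 0) — take it, so I=5.
Step 3. [col 1: G + O ≡ I (mod 10)] column 1 reads G+O+carry(0)=I with O=4, I=5; with digits 4,5 already taken and all letters distinct, the only value for G is 1 ⇒ G=1.
Step 4. [col 2: F + G ≡ J (mod 10)] J=3 is one option consistent with column 2 (F + G ≡ J (mod 10), carry-in 0) — take it, so J=3.
Step 5. [col 2: F + G ≡ J (mod 10)] column 2: given G=1, J=3, carry-in 0, and digits 1,3,4,5 already taken and all letters distinct, F+G≡J (mod 10) forces F=2, so F=2.
Step 6. [col 3: O + E ≡ P (mod 10)] from column 3 (O=4, carry-in 0, digits 1,2,3,4,5 already taken and all letters distinct): P must equal 0. So P=0.
Step 7. [col 3: O + E ≡ P (mod 10)] from column 3 (O=4, P=0, carry-in 0, digits 0,1,2,3,4,5 already taken and all letters distinct): E must equal 6, so E=6.
Step 8. [col 5: F + I ≡ D (mod 10)] column 5 reads F+I+carry(1)=D with F=2, I=5; with digits 0,1,2,3,4,5,6 already taken and all letters distinct, the only value for D is 8, so D=8.
Step 9. [col 6: D + G ≡ H (mod 10)] column 6 reads D+G+carry(0)=H with D=8, G=1; with digits 0,1,2,3,4,5,6,8 already taken and all letters distinct, the only value for H is 9. So H=9.

Answer: D=8, E=6, F=2, G=1, H=9, I=5, J=3, O=4, P=0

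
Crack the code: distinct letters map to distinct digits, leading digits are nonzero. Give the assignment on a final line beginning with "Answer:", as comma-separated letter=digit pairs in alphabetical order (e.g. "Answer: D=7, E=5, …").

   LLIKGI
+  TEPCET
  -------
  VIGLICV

Step 1. [col 1: I + T ≡ V (mod 10)] T=9 is one option consistent with column 1 (I + T ≡ V (mod 10), carry-in 0) — take it. So T=9.
Step 2. [col 1: I + T ≡ V (mod 10)] several values work for V in column 1 (I + T ≡ V (mod 10), carry-in 0); try V=1 ⇒ V=1.
Step 3. [col 1: I + T ≡ V (mod 10)] column 1 reads I+T+carry(0)=V with T=9, V=1; with digits 1,9 already taken and all letters distinct, the only value for I is 2 ⇒ I=2.
Step 4. [col 2: G + E ≡ C (mod 10)] column 2 (G + E ≡ C (mod 10), carry-in 1) doesn't pin G yet; pick G=8 and continue, so G=8.
Step 5. [col 2: G + E ≡ C (mod 10)] C=4 is one option consistent with column 2 (G + E ≡ C (mod 10), carry-in 1) — take it ⇒ C=4.
Step 6. [col 2: G + E ≡ C (mod 10)] in column 2 we have G+E≡C with carry-in 1; given G=8, C=4 and digits 1,2,4,8,9 already taken and all letters distinct, that pins E to 5 ⇒ E=5.
Step 7. [col 3: K + C ≡ I (mod 10)] in column 3 we have K+C≡I with carry-in 1; given C=4, I=2 and digits 1,2,4,5,8,9 already taken and all letters distinct, that pins K to 7. So K=7.
Step 8. [col 4: I + P ≡ L (mod 10)] several values work for P in column 4 (I + P ≡ L (mod 10), carry-in 1); try P=0, so P=0.
Step 9. [col 4: I + P ≡ L (mod 10)] column 4: given I=2, P=0, carry-in 1, and digits 0,1,2,4,5,7,8,9 already taken and all letters distinct, I+P≡L (mod 10) forces L=3, so L=3.

Answer: C=4, E=5, G=8, I=2, K=7, L=3, P=0, T=9, V=1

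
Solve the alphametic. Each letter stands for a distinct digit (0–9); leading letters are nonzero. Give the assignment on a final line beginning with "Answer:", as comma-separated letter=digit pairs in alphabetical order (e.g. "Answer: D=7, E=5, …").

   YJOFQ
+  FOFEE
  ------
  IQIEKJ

Step 1. [col 1: Q + E ≡ J (mod 10)] column 1 (Q + E ≡ J (mod 10), carry-in 0) doesn't pin E yet; pick E=2 and continue ⇒ E=2.
Step 2. [col 1: Q + E ≡ J (mod 10)] column 1 (Q + E ≡ J (mod 10), carry-in 0) doesn't pin Q yet; pick Q=5 and continue ⇒ Q=5.
Step 3. [col 1: Q + E ≡ J (mod 10)] column 1: given Q=5, E=2, carry-in 0, and digits 2,5 already taken and all letters distinct, Q+E≡J (mod 10) forces J=7 ⇒ J=7.
Step 4. [col 2: F + E ≡ K (mod 10)] several values work for K in column 2 (F + E ≡ K (mod 10), carry-in 0); try K=0 ⇒ K=0.
Step 5. [col 2: F + E ≡ K (mod 10)] from column 2 (E=2, K=0, carry-in 0, digits 0,2,5,7 already taken and all letters distinct): F must equal 8, so F=8.
Step 6. [col 3: O + F ≡ E (mod 10)] column 3: given F=8, E=2, carry-in 1, and digits 0,2,5,7,8 already taken and all letters distinct, O+F≡E (mod 10) forces O=3 ⇒ O=3.
Step 7. [col 4: J + O ≡ I (mod 10)] column 4: given J=7, O=3, carry-in 1, and digits 0,2,3,5,7,8 already taken and all letters distinct, J+O≡I (mod 10) forces I=1. So I=1.
Step 8. [col 5: Y + F ≡ Q (mod 10)] column 5 reads Y+F+carry(1)=Q with F=8, Q=5; with digits 0,1,2,3,5,7,8 already taken and all letters distinct, the only value for Y is 6. So Y=6.

Answer: E=2, F=8, I=1, J=7, K=0, O=3, Q=5, Y=6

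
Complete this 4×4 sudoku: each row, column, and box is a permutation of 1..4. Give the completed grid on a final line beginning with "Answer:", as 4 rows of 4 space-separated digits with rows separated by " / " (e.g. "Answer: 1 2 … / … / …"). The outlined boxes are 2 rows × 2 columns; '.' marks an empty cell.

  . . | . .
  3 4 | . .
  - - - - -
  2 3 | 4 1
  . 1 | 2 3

Step 1. [r2c3∈{1}] r2c3 is down to just 1 ⇒ r2c3=1.
Step 2. [r1c4∈{2,4}] across row 1, 4 lands solely at r1c4 ⇒ r1c4=4.
Step 3. [r2c4∈{2}] r2c4 is down to just 2. So r2c4=2.
Step 4. [r1c1∈{1}] r1c1's peers cover all but 1. So r1c1=1.
Step 5. [r4c1∈{4}] nothing but 4 survives at r4c1, so r4c1=4.
Step 6. [r1c2∈{2}] r1c2 has the single candidate 2 ⇒ r1c2=2.
Step 7. [r1c3∈{3}] nothing but 3 survives at r1c3, so r1c3=3.

Answer: 1 2 3 4 / 3 4 1 2 / 2 3 4 1 / 4 1 2 3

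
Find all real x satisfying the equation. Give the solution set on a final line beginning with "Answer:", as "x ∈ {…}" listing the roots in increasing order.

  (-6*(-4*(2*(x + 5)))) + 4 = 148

Step 1. [(-6*(-4*(2*(x + 5)))) + 4 = 148] the outer +4 inverts by subtracting 4. So sub: -6*(-4*(2*(x + 5))) = 144.
Step 2. [-6*(-4*(2*(x + 5))) = 144] -6·(inner) — divide through by -6, so div: -4*(2*(x + 5)) = -24.
Step 3. [-4*(2*(x + 5)) = -24] LHS = -4·(…); ÷-4 both sides, so div: 2*(x + 5) = 6.
Step 4. [2*(x + 5) = 6] 2 out front; divide by 2 ⇒ div: x + 5 = 3.
Step 5. [x + 5 = 3] subtract 5: x sits inside (… + 5) ⇒ sub: x = -2.

Answer: x ∈ {-2}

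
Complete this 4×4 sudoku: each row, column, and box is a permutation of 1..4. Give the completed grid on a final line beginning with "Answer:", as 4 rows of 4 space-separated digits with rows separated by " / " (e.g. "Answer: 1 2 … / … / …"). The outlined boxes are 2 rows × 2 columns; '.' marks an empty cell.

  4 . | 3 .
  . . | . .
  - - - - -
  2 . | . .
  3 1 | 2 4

Step 1. [r1c4∈{1,2}] 1 has one home in row 1: r1c4. So r1c4=1.
Step 2. [r2c2∈{2,3}] in row 2, 3 fits only at r2c2. So r2c2=3.
Step 3. [r3c4∈{3}] nothing but 3 survives at r3c4, so r3c4=3.
Step 4. [r1c2∈{2}] r1c2 has the single candidate 2 ⇒ r1c2=2.
Step 5. [r3c2∈{4}] r3c2 is down to just 4, so r3c2=4.
Step 6. [r3c3∈{1}] only 1 remains possible at r3c3. So r3c3=1.
Step 7. [r2c1∈{1}] r2c1 has the single candidate 1. So r2c1=1.
Step 8. [r2c3∈{4}] only 4 remains possible at r2c3, so r2c3=4.
Step 9. [r2c4∈{2}] nothing but 2 survives at r2c4, so r2c4=2.

Answer: 4 2 3 1 / 1 3 4 2 / 2 4 1 3 / 3 1 2 4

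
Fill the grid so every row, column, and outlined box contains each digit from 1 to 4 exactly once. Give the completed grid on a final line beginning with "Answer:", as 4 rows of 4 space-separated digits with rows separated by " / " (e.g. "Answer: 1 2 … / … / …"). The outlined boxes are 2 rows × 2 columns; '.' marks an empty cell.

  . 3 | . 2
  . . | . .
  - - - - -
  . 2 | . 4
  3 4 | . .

Step 1. [r2c2∈{1}] r2c2's peers cover all but 1. So r2c2=1.
Step 2. [r1c3∈{1,4}] in row 1, 1 fits only at r1c3 ⇒ r1c3=1.
Step 3. [r2c3∈{3,4}] r2c3 is the only open cell in col 3 admitting 4 ⇒ r2c3=4.
Step 4. [r4c3∈{2}] r4c3's peers cover all but 2 ⇒ r4c3=2.
Step 5. [r3c1∈{1}] r3c1 is down to just 1, so r3c1=1.
Step 6. [r2c4∈{3}] r2c4 is down to just 3 ⇒ r2c4=3.
Step 7. [r2c1∈{2}] r2c1 is down to just 2, so r2c1=2.
Step 8. [r4c4∈{1}] only 1 remains possible at r4c4. So r4c4=1.
Step 9. [r1c1∈{4}] r1c1 has the single candidate 4. So r1c1=4.
Step 10. [r3c3∈{3}] r3c3 has the single candidate 3 ⇒ r3c3=3.

Answer: 4 3 1 2 / 2 1 4 3 / 1 2 3 4 / 3 4 2 1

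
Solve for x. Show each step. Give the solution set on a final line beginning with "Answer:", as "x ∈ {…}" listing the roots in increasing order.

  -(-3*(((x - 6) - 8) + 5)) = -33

Step 1. [-(-3*(((x - 6) - 8) + 5)) = -33] leading − — multiply by −1 ⇒ neg: -3*(((x - 6) - 8) + 5) = 33.
Step 2. [-3*(((x - 6) - 8) + 5) = 33] LHS = -3·(…); ÷-3 both sides, so div: ((x - 6) - 8) + 5 = -11.
Step 3. [((x - 6) - 8) + 5 = -11] 5 comes off first (subtract 5) ⇒ sub: (x - 6) - 8 = -16.
Step 4. [(x - 6) - 8 = -16] add 8: x sits inside (… - 8) ⇒ sub: x - 6 = -8.
Step 5. [x - 6 = -8] peel the -6: add 6 from each side. So sub: x = -2.

Answer: x ∈ {-2}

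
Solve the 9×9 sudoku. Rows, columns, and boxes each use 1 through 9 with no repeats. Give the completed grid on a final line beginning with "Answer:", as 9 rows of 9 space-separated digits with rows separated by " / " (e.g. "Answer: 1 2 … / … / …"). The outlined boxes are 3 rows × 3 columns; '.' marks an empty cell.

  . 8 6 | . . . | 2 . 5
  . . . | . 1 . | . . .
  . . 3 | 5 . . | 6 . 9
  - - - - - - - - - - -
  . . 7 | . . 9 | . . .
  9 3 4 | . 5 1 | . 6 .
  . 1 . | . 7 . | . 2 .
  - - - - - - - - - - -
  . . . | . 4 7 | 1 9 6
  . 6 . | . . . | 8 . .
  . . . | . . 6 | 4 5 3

Step 1. [r2c4∈{2,3,4,6,7,8,9}] r2c4 is the only open cell in row 2 admitting 6 ⇒ r2c4=6.
Step 2. [r8c1∈{1,2,3,4,5,7}] across row 8, 4 lands solely at r8c1. So r8c1=4.
Step 3. [r5c4∈{2,8}] r5c4 is the only open cell in row 5 admitting 2, so r5c4=2.
Step 4. [r1c4∈{3,4,7,9}] col 4 places 7 nowhere but r1c4, so r1c4=7.
Step 5. [r5c9∈{7,8}] across row 5, 8 lands solely at r5c9. So r5c9=8.
Step 6. [r6c9∈{4}] nothing but 4 survives at r6c9. So r6c9=4.
Step 7. [r2c9∈{7}] r2c9 has the single candidate 7, so r2c9=7.
Step 8. [r2c7∈{3}] nothing but 3 survives at r2c7 ⇒ r2c7=3.
Step 9. [r7c1∈{2,3,5,8}] in col 1, 3 fits only at r7c1. So r7c1=3.
Step 10. [r7c4∈{8}] r7c4 is down to just 8 ⇒ r7c4=8.
Step 11. [r6c4∈{3}] nothing but 3 survives at r6c4 ⇒ r6c4=3.
Step 12. [r6c6∈{8}] r6c6 is down to just 8. So r6c6=8.
Step 13. [r6c3∈{5}] r6c3 is down to just 5 ⇒ r6c3=5.
Step 14. [r7c3∈{2}] r7c3 is down to just 2. So r7c3=2.
Step 15. [r9c5∈{2,9}] across row 9, 2 lands solely at r9c5, so r9c5=2.
Step 16. [r2c3∈{9}] r2c3 has the single candidate 9, so r2c3=9.
Step 17. [r1c1∈{1}] r1c1 has the single candidate 1. So r1c1=1.
Step 18. [r4c2∈{2}] only 2 remains possible at r4c2. So r4c2=2.
Step 19. [r1c8∈{4}] r1c8 is down to just 4. So r1c8=4.
Step 20. [r3c8∈{1,8}] 1 has one home in row 3: r3c8 ⇒ r3c8=1.
Step 21. [r9c3∈{1,8}] 8 has one home in col 3: r9c3 ⇒ r9c3=8.
Step 22. [r1c5∈{3,9}] across row 1, 9 lands solely at r1c5. So r1c5=9.
Step 23. [r9c4∈{1,9}] in row 9, 1 fits only at r9c4. So r9c4=1.
Step 24. [r9c1∈{7}] only 7 remains possible at r9c1. So r9c1=7.
Step 25. [r3c1∈{2}] r3c1 is down to just 2. So r3c1=2.
Step 26. [r3c6∈{4}] r3c6's peers cover all but 4. So r3c6=4.
Step 27. [r8c5∈{3}] r8c5 is down to just 3 ⇒ r8c5=3.
Step 28. [r2c2∈{4,5}] 4 has one home in row 2: r2c2 ⇒ r2c2=4.
Step 29. [r6c1∈{6}] only 6 remains possible at r6c1, so r6c1=6.
Step 30. [r2c6∈{2}] r2c6 has the single candidate 2. So r2c6=2.
Step 31. [r2c1∈{5}] r2c1 has the single candidate 5 ⇒ r2c1=5.
Step 32. [r1c6∈{3}] r1c6's peers cover all but 3, so r1c6=3.
Step 33. [r8c6∈{5}] r8c6 has the single candidate 5 ⇒ r8c6=5.
Step 34. [r8c8∈{7}] r8c8's peers cover all but 7 ⇒ r8c8=7.
Step 35. [r2c8∈{8}] r2c8 has the single candidate 8 ⇒ r2c8=8.
Step 36. [r3c2∈{7}] r3c2 is down to just 7 ⇒ r3c2=7.
Step 37. [r8c3∈{1}] only 1 remains possible at r8c3 ⇒ r8c3=1.
Step 38. [r4c1∈{8}] only 8 remains possible at r4c1, so r4c1=8.
Step 39. [r4c9∈{1}] r4c9's peers cover all but 1. So r4c9=1.
Step 40. [r5c7∈{7}] r5c7's peers cover all but 7, so r5c7=7.
Step 41. [r4c8∈{3}] r4c8's peers cover all but 3, so r4c8=3.
Step 42. [r8c9∈{2}] r8c9 is down to just 2, so r8c9=2.
Step 43. [r4c7∈{5}] r4c7 is down to just 5. So r4c7=5.
Step 44. [r8c4∈{9}] nothing but 9 survives at r8c4. So r8c4=9.
Step 45. [r9c2∈{9}] r9c2's peers cover all but 9. So r9c2=9.
Step 46. [r4c4∈{4}] r4c4 has the single candidate 4 ⇒ r4c4=4.
Step 47. [r3c5∈{8}] r3c5's peers cover all but 8 ⇒ r3c5=8.
Step 48. [r6c7∈{9}] only 9 remains possible at r6c7, so r6c7=9.
Step 49. [r7c2∈{5}] r7c2's peers cover all but 5, so r7c2=5.
Step 50. [r4c5∈{6}] r4c5 has the single candidate 6 ⇒ r4c5=6.

Answer: 1 8 6 7 9 3 2 4 5 / 5 4 9 6 1 2 3 8 7 / 2 7 3 5 8 4 6 1 9 / 8 2 7 4 6 9 5 3 1 / 9 3 4 2 5 1 7 6 8 / 6 1 5 3 7 8 9 2 4 / 3 5 2 8 4 7 1 9 6 / 4 6 1 9 3 5 8 7 2 / 7 9 8 1 2 6 4 5 3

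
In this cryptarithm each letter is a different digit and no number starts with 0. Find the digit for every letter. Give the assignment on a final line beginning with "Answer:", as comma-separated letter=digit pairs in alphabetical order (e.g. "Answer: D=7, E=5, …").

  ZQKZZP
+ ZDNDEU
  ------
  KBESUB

Step 1. [col 1: P + U ≡ B (mod 10)] U=1 is one option consistent with column 1 (P + U ≡ B (mod 10), carry-in 0) — take it, so U=1.
Step 2. [col 1: P + U ≡ B (mod 10)] B=0 is one option consistent with column 1 (P + U ≡ B (mod 10), carry-in 0) — take it. So B=0.
Step 3. [col 1: P + U ≡ B (mod 10)] in column 1 we have P+U≡B with carry-in 0; given U=1, B=0 and digits 0,1 already taken and all letters distinct, that pins P to 9 ⇒ P=9.
Step 4. [col 2: Z + E ≡ U (mod 10)] several values work for E in column 2 (Z + E ≡ U (mod 10), carry-in 1); try E=8 ⇒ E=8.
Step 5. [col 2: Z + E ≡ U (mod 10)] in column 2 we have Z+E≡U with carry-in 1; given E=8, U=1 and digits 0,1,8,9 already taken and all letters distinct, that pins Z to 2, so Z=2.
Step 6. [col 3: Z + D ≡ S (mod 10)] D=4 is one option consistent with column 3 (Z + D ≡ S (mod 10), carry-in 1) — take it. So D=4.
Step 7. [col 3: Z + D ≡ S (mod 10)] column 3 reads Z+D+carry(1)=S with Z=2, D=4; with digits 0,1,2,4,8,9 already taken and all letters distinct, the only value for S is 7. So S=7.
Step 8. [col 4: K + N ≡ E (mod 10)] N=3 is one option consistent with column 4 (K + N ≡ E (mod 10), carry-in 0) — take it ⇒ N=3.
Step 9. [col 4: K + N ≡ E (mod 10)] from column 4 (N=3, E=8, carry-in 0, digits 0,1,2,3,4,7,8,9 already taken and all letters distinct): K must equal 5. So K=5.
Step 10. [col 5: Q + D ≡ B (mod 10)] from column 5 (D=4, B=0, carry-in 0, digits 0,1,2,3,4,5,7,8,9 already taken and all letters distinct): Q must equal 6. So Q=6.

Answer: B=0, D=4, E=8, K=5, N=3, P=9, Q=6, S=7, U=1, Z=2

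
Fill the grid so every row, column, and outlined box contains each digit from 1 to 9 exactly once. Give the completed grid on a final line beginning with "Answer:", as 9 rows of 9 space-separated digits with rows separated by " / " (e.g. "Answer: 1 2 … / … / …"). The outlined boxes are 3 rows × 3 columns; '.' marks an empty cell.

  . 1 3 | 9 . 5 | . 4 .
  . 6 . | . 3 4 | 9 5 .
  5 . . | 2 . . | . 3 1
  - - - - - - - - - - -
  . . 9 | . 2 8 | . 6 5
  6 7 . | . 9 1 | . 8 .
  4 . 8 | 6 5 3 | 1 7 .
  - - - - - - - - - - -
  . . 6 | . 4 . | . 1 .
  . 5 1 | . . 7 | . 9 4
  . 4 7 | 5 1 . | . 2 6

Step 1. [r8c1∈{2,3,8}] row 8 places 2 nowhere but r8c1 ⇒ r8c1=2.
Step 2. [r7c7∈{3,5,7,8}] r7c7 is the only open cell in row 7 admitting 5. So r7c7=5.
Step 3. [r7c9∈{3,7,8}] r7c9 is the only open cell in row 7 admitting 7, so r7c9=7.
Step 4. [r3c6∈{6}] only 6 remains possible at r3c6, so r3c6=6.
Step 5. [r4c2∈{3}] r4c2 is down to just 3, so r4c2=3.
Step 6. [r1c7∈{2,6,7,8}] in row 1, 6 fits only at r1c7, so r1c7=6.
Step 7. [r5c7∈{2,3,4}] across col 7, 2 lands solely at r5c7, so r5c7=2.
Step 8. [r1c9∈{2,8}] r1c9 is the only open cell in row 1 admitting 2. So r1c9=2.
Step 9. [r2c9∈{8}] only 8 remains possible at r2c9, so r2c9=8.
Step 10. [r4c4∈{4,7}] across row 4, 7 lands solely at r4c4, so r4c4=7.
Step 11. [r9c6∈{9}] nothing but 9 survives at r9c6 ⇒ r9c6=9.
Step 12. [r7c1∈{3,8,9}] in col 1, 9 fits only at r7c1. So r7c1=9.
Step 13. [r7c2∈{8}] r7c2 has the single candidate 8 ⇒ r7c2=8.
Step 14. [r8c4∈{3,8}] 8 has one home in col 4: r8c4 ⇒ r8c4=8.
Step 15. [r1c1∈{7,8}] 8 has one home in col 1: r1c1 ⇒ r1c1=8.
Step 16. [r3c7∈{7}] r3c7's peers cover all but 7 ⇒ r3c7=7.
Step 17. [r9c7∈{3,8}] row 9 places 8 nowhere but r9c7. So r9c7=8.
Step 18. [r5c3∈{5}] nothing but 5 survives at r5c3. So r5c3=5.
Step 19. [r7c4∈{3}] only 3 remains possible at r7c4 ⇒ r7c4=3.
Step 20. [r3c3∈{4}] only 4 remains possible at r3c3, so r3c3=4.
Step 21. [r8c7∈{3}] r8c7 is down to just 3, so r8c7=3.
Step 22. [r6c9∈{9}] r6c9 has the single candidate 9. So r6c9=9.
Step 23. [r2c4∈{1}] only 1 remains possible at r2c4 ⇒ r2c4=1.
Step 24. [r6c2∈{2}] r6c2's peers cover all but 2, so r6c2=2.
Step 25. [r5c9∈{3}] nothing but 3 survives at r5c9, so r5c9=3.
Step 26. [r2c1∈{7}] nothing but 7 survives at r2c1 ⇒ r2c1=7.
Step 27. [r9c1∈{3}] r9c1's peers cover all but 3 ⇒ r9c1=3.
Step 28. [r3c5∈{8}] r3c5 is down to just 8, so r3c5=8.
Step 29. [r5c4∈{4}] r5c4 is down to just 4 ⇒ r5c4=4.
Step 30. [r4c7∈{4}] only 4 remains possible at r4c7 ⇒ r4c7=4.
Step 31. [r7c6∈{2}] r7c6's peers cover all but 2. So r7c6=2.
Step 32. [r3c2∈{9}] r3c2 has the single candidate 9. So r3c2=9.
Step 33. [r4c1∈{1}] r4c1 is down to just 1. So r4c1=1.
Step 34. [r2c3∈{2}] only 2 remains possible at r2c3, so r2c3=2.
Step 35. [r1c5∈{7}] r1c5 has the single candidate 7 ⇒ r1c5=7.
Step 36. [r8c5∈{6}] nothing but 6 survives at r8c5 ⇒ r8c5=6.

Answer: 8 1 3 9 7 5 6 4 2 / 7 6 2 1 3 4 9 5 8 / 5 9 4 2 8 6 7 3 1 / 1 3 9 7 2 8 4 6 5 / 6 7 5 4 9 1 2 8 3 / 4 2 8 6 5 3 1 7 9 / 9 8 6 3 4 2 5 1 7 / 2 5 1 8 6 7 3 9 4 / 3 4 7 5 1 9 8 2 6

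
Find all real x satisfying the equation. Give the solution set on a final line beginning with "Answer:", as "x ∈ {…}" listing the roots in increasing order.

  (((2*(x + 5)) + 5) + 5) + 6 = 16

Step 1. [(((2*(x + 5)) + 5) + 5) + 6 = 16] peel the +6: subtract 6 from each side ⇒ sub: ((2*(x + 5)) + 5) + 5 = 10.
Step 2. [((2*(x + 5)) + 5) + 5 = 10] +5 is outermost — subtract 5 both sides. So sub: (2*(x + 5)) + 5 = 5.
Step 3. [(2*(x + 5)) + 5 = 5] 5 comes off first (subtract 5), so sub: 2*(x + 5) = 0.
Step 4. [2*(x + 5) = 0] 2·(inner) — divide through by 2. So div: x + 5 = 0.
Step 5. [x + 5 = 0] peel the +5: subtract 5 from each side ⇒ sub: x = -5.

Answer: x ∈ {-5}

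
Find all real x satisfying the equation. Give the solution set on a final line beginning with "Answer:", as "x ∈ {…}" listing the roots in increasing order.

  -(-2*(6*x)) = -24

Step 1. [-(-2*(6*x)) = -24] LHS negated; negate both sides. So neg: -2*(6*x) = 24.
Step 2. [-2*(6*x) = 24] LHS = -2·(…); ÷-2 both sides ⇒ div: 6*x = -12.
Step 3. [6*x = -12] 6·(inner) — divide through by 6. So div: x = -2.

Answer: x ∈ {-2}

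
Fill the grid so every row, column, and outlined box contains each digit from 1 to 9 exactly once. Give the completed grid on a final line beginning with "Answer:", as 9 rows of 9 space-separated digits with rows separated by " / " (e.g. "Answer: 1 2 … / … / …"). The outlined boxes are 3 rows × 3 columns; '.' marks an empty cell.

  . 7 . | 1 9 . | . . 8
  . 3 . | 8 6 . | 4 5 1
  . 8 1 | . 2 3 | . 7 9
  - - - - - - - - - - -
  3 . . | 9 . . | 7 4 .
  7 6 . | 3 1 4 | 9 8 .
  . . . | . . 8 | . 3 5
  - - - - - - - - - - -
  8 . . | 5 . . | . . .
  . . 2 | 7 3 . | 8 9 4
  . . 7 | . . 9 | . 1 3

Step 1. [r4c2∈{1,2,5}] across row 4, 1 lands solely at r4c2 ⇒ r4c2=1.
Step 2. [r3c1∈{4,5,6}] in row 3, 5 fits only at r3c1. So r3c1=5.
Step 3. [r3c7∈{6}] r3c7 is down to just 6 ⇒ r3c7=6.
Step 4. [r7c7∈{2}] only 2 remains possible at r7c7, so r7c7=2.
Step 5. [r6c2∈{2,4,9}] 2 has one home in col 2: r6c2 ⇒ r6c2=2.
Step 6. [r7c5∈{4}] nothing but 4 survives at r7c5 ⇒ r7c5=4.
Step 7. [r7c8∈{6}] only 6 remains possible at r7c8 ⇒ r7c8=6.
Step 8. [r4c6∈{2,5,6}] across col 6, 2 lands solely at r4c6, so r4c6=2.
Step 9. [r8c6∈{1,6}] r8c6 is the only open cell in col 6 admitting 6, so r8c6=6.
Step 10. [r2c3∈{9}] nothing but 9 survives at r2c3, so r2c3=9.
Step 11. [r9c2∈{4,5}] 4 has one home in col 2: r9c2. So r9c2=4.
Step 12. [r1c3∈{4,6}] col 3 places 6 nowhere but r1c3, so r1c3=6.
Step 13. [r1c1∈{2,4}] r1c1 is the only open cell in row 1 admitting 4. So r1c1=4.
Step 14. [r5c3∈{5}] only 5 remains possible at r5c3 ⇒ r5c3=5.
Step 15. [r3c4∈{4}] nothing but 4 survives at r3c4, so r3c4=4.
Step 16. [r4c5∈{5}] only 5 remains possible at r4c5 ⇒ r4c5=5.
Step 17. [r2c1∈{2}] only 2 remains possible at r2c1 ⇒ r2c1=2.
Step 18. [r6c7∈{1}] nothing but 1 survives at r6c7, so r6c7=1.
Step 19. [r7c3∈{3}] nothing but 3 survives at r7c3, so r7c3=3.
Step 20. [r9c4∈{2}] only 2 remains possible at r9c4. So r9c4=2.
Step 21. [r9c7∈{5}] r9c7 is down to just 5 ⇒ r9c7=5.
Step 22. [r6c5∈{7}] only 7 remains possible at r6c5 ⇒ r6c5=7.
Step 23. [r1c7∈{3}] only 3 remains possible at r1c7 ⇒ r1c7=3.
Step 24. [r6c4∈{6}] nothing but 6 survives at r6c4. So r6c4=6.
Step 25. [r9c1∈{6}] r9c1's peers cover all but 6 ⇒ r9c1=6.
Step 26. [r7c6∈{1}] nothing but 1 survives at r7c6 ⇒ r7c6=1.
Step 27. [r6c1∈{9}] r6c1's peers cover all but 9, so r6c1=9.
Step 28. [r7c9∈{7}] r7c9's peers cover all but 7. So r7c9=7.
Step 29. [r2c6∈{7}] only 7 remains possible at r2c6 ⇒ r2c6=7.
Step 30. [r5c9∈{2}] only 2 remains possible at r5c9, so r5c9=2.
Step 31. [r8c1∈{1}] only 1 remains possible at r8c1, so r8c1=1.
Step 32. [r9c5∈{8}] r9c5 has the single candidate 8, so r9c5=8.
Step 33. [r4c3∈{8}] r4c3 has the single candidate 8, so r4c3=8.
Step 34. [r4c9∈{6}] only 6 remains possible at r4c9. So r4c9=6.
Step 35. [r1c6∈{5}] r1c6 has the single candidate 5. So r1c6=5.
Step 36. [r8c2∈{5}] nothing but 5 survives at r8c2. So r8c2=5.
Step 37. [r7c2∈{9}] r7c2 has the single candidate 9, so r7c2=9.
Step 38. [r1c8∈{2}] r1c8 is down to just 2 ⇒ r1c8=2.
Step 39. [r6c3∈{4}] r6c3 has the single candidate 4 ⇒ r6c3=4.

Answer: 4 7 6 1 9 5 3 2 8 / 2 3 9 8 6 7 4 5 1 / 5 8 1 4 2 3 6 7 9 / 3 1 8 9 5 2 7 4 6 / 7 6 5 3 1 4 9 8 2 / 9 2 4 6 7 8 1 3 5 / 8 9 3 5 4 1 2 6 7 / 1 5 2 7 3 6 8 9 4 / 6 4 7 2 8 9 5 1 3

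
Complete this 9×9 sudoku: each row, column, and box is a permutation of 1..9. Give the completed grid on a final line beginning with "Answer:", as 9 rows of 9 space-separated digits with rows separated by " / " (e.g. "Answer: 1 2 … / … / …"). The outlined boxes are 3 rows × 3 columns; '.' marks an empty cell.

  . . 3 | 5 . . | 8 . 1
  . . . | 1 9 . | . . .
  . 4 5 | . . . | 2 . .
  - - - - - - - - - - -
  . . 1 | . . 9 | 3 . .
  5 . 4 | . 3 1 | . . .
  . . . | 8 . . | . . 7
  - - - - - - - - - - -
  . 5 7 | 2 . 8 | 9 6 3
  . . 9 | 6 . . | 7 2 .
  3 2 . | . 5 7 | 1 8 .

Step 1. [r3c1∈{1,6,7,8,9}] row 3 places 1 nowhere but r3c1. So r3c1=1.
Step 2. [r6c6∈{2,4,5,6}] 5 has one home in col 6: r6c6 ⇒ r6c6=5.
Step 3. [r5c8∈{9}] r5c8 has the single candidate 9. So r5c8=9.
Step 4. [r5c7∈{6}] nothing but 6 survives at r5c7, so r5c7=6.
Step 5. [r6c7∈{4}] r6c7's peers cover all but 4. So r6c7=4.
Step 6. [r3c4∈{3,7}] 3 has one home in col 4: r3c4, so r3c4=3.
Step 7. [r3c6∈{6}] only 6 remains possible at r3c6, so r3c6=6.
Step 8. [r2c9∈{4,5,6}] in col 9, 6 fits only at r2c9. So r2c9=6.
Step 9. [r2c3∈{2,8}] in col 3, 8 fits only at r2c3, so r2c3=8.
Step 10. [r2c2∈{7}] r2c2 is down to just 7, so r2c2=7.
Step 11. [r4c1∈{2,6,7,8}] 7 has one home in col 1: r4c1 ⇒ r4c1=7.
Step 12. [r5c2∈{8}] r5c2's peers cover all but 8 ⇒ r5c2=8.
Step 13. [r4c2∈{6}] r4c2 is down to just 6. So r4c2=6.
Step 14. [r2c1∈{2}] r2c1's peers cover all but 2. So r2c1=2.
Step 15. [r2c6∈{4}] nothing but 4 survives at r2c6 ⇒ r2c6=4.
Step 16. [r4c4∈{4}] nothing but 4 survives at r4c4 ⇒ r4c4=4.
Step 17. [r4c5∈{2}] only 2 remains possible at r4c5, so r4c5=2.
Step 18. [r7c5∈{1,4}] row 7 places 1 nowhere but r7c5, so r7c5=1.
Step 19. [r1c2∈{9}] nothing but 9 survives at r1c2 ⇒ r1c2=9.
Step 20. [r4c8∈{5}] only 5 remains possible at r4c8 ⇒ r4c8=5.
Step 21. [r3c8∈{7}] r3c8 is down to just 7 ⇒ r3c8=7.
Step 22. [r8c5∈{4}] r8c5 is down to just 4 ⇒ r8c5=4.
Step 23. [r6c1∈{9}] r6c1 is down to just 9. So r6c1=9.
Step 24. [r2c7∈{5}] nothing but 5 survives at r2c7. So r2c7=5.
Step 25. [r9c4∈{9}] r9c4 has the single candidate 9 ⇒ r9c4=9.
Step 26. [r7c1∈{4}] r7c1's peers cover all but 4, so r7c1=4.
Step 27. [r4c9∈{8}] nothing but 8 survives at r4c9. So r4c9=8.
Step 28. [r1c5∈{7}] r1c5 has the single candidate 7 ⇒ r1c5=7.
Step 29. [r9c3∈{6}] nothing but 6 survives at r9c3. So r9c3=6.
Step 30. [r2c8∈{3}] only 3 remains possible at r2c8. So r2c8=3.
Step 31. [r8c2∈{1}] r8c2's peers cover all but 1 ⇒ r8c2=1.
Step 32. [r6c2∈{3}] r6c2 is down to just 3. So r6c2=3.
Step 33. [r6c5∈{6}] only 6 remains possible at r6c5, so r6c5=6.
Step 34. [r5c9∈{2}] r5c9 is down to just 2, so r5c9=2.
Step 35. [r6c3∈{2}] r6c3's peers cover all but 2. So r6c3=2.
Step 36. [r6c8∈{1}] r6c8 has the single candidate 1, so r6c8=1.
Step 37. [r9c9∈{4}] r9c9's peers cover all but 4 ⇒ r9c9=4.
Step 38. [r8c9∈{5}] r8c9 has the single candidate 5, so r8c9=5.
Step 39. [r8c1∈{8}] r8c1's peers cover all but 8. So r8c1=8.
Step 40. [r5c4∈{7}] r5c4 is down to just 7, so r5c4=7.
Step 41. [r3c9∈{9}] r3c9 has the single candidate 9, so r3c9=9.
Step 42. [r1c6∈{2}] r1c6's peers cover all but 2, so r1c6=2.
Step 43. [r3c5∈{8}] r3c5 has the single candidate 8. So r3c5=8.
Step 44. [r1c8∈{4}] r1c8 has the single candidate 4, so r1c8=4.
Step 45. [r8c6∈{3}] r8c6 is down to just 3 ⇒ r8c6=3.
Step 46. [r1c1∈{6}] nothing but 6 survives at r1c1 ⇒ r1c1=6.

Answer: 6 9 3 5 7 2 8 4 1 / 2 7 8 1 9 4 5 3 6 / 1 4 5 3 8 6 2 7 9 / 7 6 1 4 2 9 3 5 8 / 5 8 4 7 3 1 6 9 2 / 9 3 2 8 6 5 4 1 7 / 4 5 7 2 1 8 9 6 3 / 8 1 9 6 4 3 7 2 5 / 3 2 6 9 5 7 1 8 4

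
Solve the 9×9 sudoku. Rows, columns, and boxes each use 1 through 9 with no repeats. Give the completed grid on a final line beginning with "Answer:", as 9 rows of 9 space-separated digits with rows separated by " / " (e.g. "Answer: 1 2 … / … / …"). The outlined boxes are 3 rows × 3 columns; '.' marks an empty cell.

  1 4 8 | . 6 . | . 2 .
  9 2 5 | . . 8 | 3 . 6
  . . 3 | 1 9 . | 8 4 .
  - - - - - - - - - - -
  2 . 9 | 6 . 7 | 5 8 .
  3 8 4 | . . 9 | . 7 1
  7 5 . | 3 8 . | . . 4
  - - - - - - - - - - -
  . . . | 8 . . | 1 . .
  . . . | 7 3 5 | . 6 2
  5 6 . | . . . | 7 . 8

Step 1. [r7c2∈{3,7,9}] r7c2 is the only open cell in col 2 admitting 3, so r7c2=3.
Step 2. [r4c5∈{1,4}] row 4 places 4 nowhere but r4c5. So r4c5=4.
Step 3. [r7c5∈{2}] r7c5 is down to just 2, so r7c5=2.
Step 4. [r6c8∈{9}] nothing but 9 survives at r6c8. So r6c8=9.
Step 5. [r6c6∈{1,2}] 1 has one home in box 5: r6c6, so r6c6=1.
Step 6. [r1c9∈{5,7,9}] across row 1, 7 lands solely at r1c9, so r1c9=7.
Step 7. [r7c9∈{5,9}] row 7 places 9 nowhere but r7c9 ⇒ r7c9=9.
Step 8. [r5c4∈{2,5}] col 4 places 2 nowhere but r5c4 ⇒ r5c4=2.
Step 9. [r8c3∈{1}] r8c3's peers cover all but 1, so r8c3=1.
Step 10. [r7c1∈{4}] r7c1 has the single candidate 4 ⇒ r7c1=4.
Step 11. [r2c4∈{4}] r2c4 is down to just 4. So r2c4=4.
Step 12. [r6c7∈{2,6}] row 6 places 2 nowhere but r6c7, so r6c7=2.
Step 13. [r3c2∈{7}] r3c2's peers cover all but 7. So r3c2=7.
Step 14. [r1c4∈{5}] r1c4's peers cover all but 5. So r1c4=5.
Step 15. [r8c7∈{4}] r8c7 is down to just 4. So r8c7=4.
Step 16. [r5c7∈{6}] r5c7's peers cover all but 6 ⇒ r5c7=6.
Step 17. [r7c6∈{6}] only 6 remains possible at r7c6 ⇒ r7c6=6.
Step 18. [r5c5∈{5}] r5c5 is down to just 5, so r5c5=5.
Step 19. [r2c5∈{7}] nothing but 7 survives at r2c5 ⇒ r2c5=7.
Step 20. [r3c9∈{5}] r3c9's peers cover all but 5, so r3c9=5.
Step 21. [r3c6∈{2}] r3c6 is down to just 2, so r3c6=2.
Step 22. [r1c7∈{9}] only 9 remains possible at r1c7, so r1c7=9.
Step 23. [r9c5∈{1}] nothing but 1 survives at r9c5 ⇒ r9c5=1.
Step 24. [r3c1∈{6}] nothing but 6 survives at r3c1. So r3c1=6.
Step 25. [r7c8∈{5}] r7c8's peers cover all but 5, so r7c8=5.
Step 26. [r4c2∈{1}] nothing but 1 survives at r4c2, so r4c2=1.
Step 27. [r1c6∈{3}] only 3 remains possible at r1c6, so r1c6=3.
Step 28. [r7c3∈{7}] nothing but 7 survives at r7c3. So r7c3=7.
Step 29. [r9c4∈{9}] r9c4 has the single candidate 9. So r9c4=9.
Step 30. [r8c1∈{8}] nothing but 8 survives at r8c1, so r8c1=8.
Step 31. [r9c8∈{3}] only 3 remains possible at r9c8 ⇒ r9c8=3.
Step 32. [r9c6∈{4}] nothing but 4 survives at r9c6. So r9c6=4.
Step 33. [r6c3∈{6}] r6c3 is down to just 6, so r6c3=6.
Step 34. [r4c9∈{3}] r4c9 has the single candidate 3. So r4c9=3.
Step 35. [r8c2∈{9}] r8c2 is down to just 9 ⇒ r8c2=9.
Step 36. [r2c8∈{1}] nothing but 1 survives at r2c8. So r2c8=1.
Step 37. [r9c3∈{2}] r9c3 has the single candidate 2 ⇒ r9c3=2.

Answer: 1 4 8 5 6 3 9 2 7 / 9 2 5 4 7 8 3 1 6 / 6 7 3 1 9 2 8 4 5 / 2 1 9 6 4 7 5 8 3 / 3 8 4 2 5 9 6 7 1 / 7 5 6 3 8 1 2 9 4 / 4 3 7 8 2 6 1 5 9 / 8 9 1 7 3 5 4 6 2 / 5 6 2 9 1 4 7 3 8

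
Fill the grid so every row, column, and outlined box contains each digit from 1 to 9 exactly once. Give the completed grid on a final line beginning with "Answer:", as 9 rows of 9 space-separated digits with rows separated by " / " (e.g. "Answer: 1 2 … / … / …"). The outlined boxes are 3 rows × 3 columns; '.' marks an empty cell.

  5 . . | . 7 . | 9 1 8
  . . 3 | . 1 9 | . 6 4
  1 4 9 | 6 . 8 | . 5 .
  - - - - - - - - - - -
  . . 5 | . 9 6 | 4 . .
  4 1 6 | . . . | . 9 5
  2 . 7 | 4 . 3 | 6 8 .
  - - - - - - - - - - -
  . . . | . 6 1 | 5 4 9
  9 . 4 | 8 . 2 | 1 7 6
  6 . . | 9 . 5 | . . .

Step 1. [r9c2∈{2,3,7,8}] in row 9, 7 fits only at r9c2, so r9c2=7.
Step 2. [r5c7∈{2,3,7}] across row 5, 3 lands solely at r5c7, so r5c7=3.
Step 3. [r1c3∈{2}] r1c3 has the single candidate 2, so r1c3=2.
Step 4. [r3c9∈{2,3,7}] box 3 places 3 nowhere but r3c9. So r3c9=3.
Step 5. [r7c3∈{8}] only 8 remains possible at r7c3 ⇒ r7c3=8.
Step 6. [r7c1∈{3}] r7c1 is down to just 3. So r7c1=3.
Step 7. [r4c8∈{2}] r4c8's peers cover all but 2, so r4c8=2.
Step 8. [r3c5∈{2}] r3c5 is down to just 2 ⇒ r3c5=2.
Step 9. [r5c6∈{7}] r5c6's peers cover all but 7, so r5c6=7.
Step 10. [r2c2∈{8}] r2c2's peers cover all but 8, so r2c2=8.
Step 11. [r2c7∈{2,7}] across row 2, 2 lands solely at r2c7. So r2c7=2.
Step 12. [r9c8∈{3}] r9c8 has the single candidate 3, so r9c8=3.
Step 13. [r6c9∈{1}] r6c9 has the single candidate 1 ⇒ r6c9=1.
Step 14. [r7c4∈{7}] r7c4 has the single candidate 7, so r7c4=7.
Step 15. [r1c4∈{3}] nothing but 3 survives at r1c4 ⇒ r1c4=3.
Step 16. [r7c2∈{2}] r7c2 is down to just 2 ⇒ r7c2=2.
Step 17. [r1c6∈{4}] r1c6 is down to just 4. So r1c6=4.
Step 18. [r4c2∈{3}] only 3 remains possible at r4c2. So r4c2=3.
Step 19. [r9c3∈{1}] r9c3 is down to just 1. So r9c3=1.
Step 20. [r9c5∈{4}] r9c5's peers cover all but 4, so r9c5=4.
Step 21. [r4c9∈{7}] r4c9 is down to just 7, so r4c9=7.
Step 22. [r8c5∈{3}] nothing but 3 survives at r8c5, so r8c5=3.
Step 23. [r8c2∈{5}] nothing but 5 survives at r8c2, so r8c2=5.
Step 24. [r5c4∈{2}] r5c4 is down to just 2 ⇒ r5c4=2.
Step 25. [r6c2∈{9}] only 9 remains possible at r6c2, so r6c2=9.
Step 26. [r4c1∈{8}] nothing but 8 survives at r4c1 ⇒ r4c1=8.
Step 27. [r2c1∈{7}] r2c1 is down to just 7 ⇒ r2c1=7.
Step 28. [r9c9∈{2}] nothing but 2 survives at r9c9. So r9c9=2.
Step 29. [r2c4∈{5}] only 5 remains possible at r2c4. So r2c4=5.
Step 30. [r3c7∈{7}] r3c7 is down to just 7, so r3c7=7.
Step 31. [r9c7∈{8}] only 8 remains possible at r9c7. So r9c7=8.
Step 32. [r6c5∈{5}] r6c5 is down to just 5. So r6c5=5.
Step 33. [r4c4∈{1}] r4c4 is down to just 1. So r4c4=1.
Step 34. [r5c5∈{8}] nothing but 8 survives at r5c5 ⇒ r5c5=8.
Step 35. [r1c2∈{6}] nothing but 6 survives at r1c2. So r1c2=6.

Answer: 5 6 2 3 7 4 9 1 8 / 7 8 3 5 1 9 2 6 4 / 1 4 9 6 2 8 7 5 3 / 8 3 5 1 9 6 4 2 7 / 4 1 6 2 8 7 3 9 5 / 2 9 7 4 5 3 6 8 1 / 3 2 8 7 6 1 5 4 9 / 9 5 4 8 3 2 1 7 6 / 6 7 1 9 4 5 8 3 2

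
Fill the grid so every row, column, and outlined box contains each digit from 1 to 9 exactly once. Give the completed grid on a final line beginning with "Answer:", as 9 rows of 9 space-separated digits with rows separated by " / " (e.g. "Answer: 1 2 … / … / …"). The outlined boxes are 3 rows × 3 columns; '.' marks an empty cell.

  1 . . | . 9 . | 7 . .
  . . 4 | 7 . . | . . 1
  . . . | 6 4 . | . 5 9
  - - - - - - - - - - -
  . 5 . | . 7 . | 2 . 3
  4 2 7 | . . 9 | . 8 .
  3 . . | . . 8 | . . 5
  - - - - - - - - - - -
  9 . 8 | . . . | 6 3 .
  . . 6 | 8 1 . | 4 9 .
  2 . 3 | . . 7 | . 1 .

Step 1. [r2c5∈{2,3,5,8}] in col 5, 8 fits only at r2c5 ⇒ r2c5=8.
Step 2. [r4c6∈{1,4,6}] across col 6, 6 lands solely at r4c6 ⇒ r4c6=6.
Step 3. [r6c2∈{1,6,9}] r6c2 is the only open cell in box 4 admitting 6 ⇒ r6c2=6.
Step 4. [r8c6∈{2,3,5}] r8c6 is the only open cell in row 8 admitting 3. So r8c6=3.
Step 5. [r7c6∈{2,4,5}] col 6 places 4 nowhere but r7c6, so r7c6=4.
Step 6. [r1c9∈{2,4,6,8}] in col 9, 4 fits only at r1c9, so r1c9=4.
Step 7. [r3c7∈{3,8}] 8 has one home in box 3: r3c7 ⇒ r3c7=8.
Step 8. [r1c3∈{2,5}] across col 3, 5 lands solely at r1c3. So r1c3=5.
Step 9. [r1c6∈{2}] nothing but 2 survives at r1c6. So r1c6=2.
Step 10. [r8c2∈{7}] r8c2 has the single candidate 7 ⇒ r8c2=7.
Step 11. [r1c4∈{3}] r1c4 is down to just 3. So r1c4=3.
Step 12. [r9c7∈{5}] r9c7 has the single candidate 5. So r9c7=5.
Step 13. [r6c5∈{2}] nothing but 2 survives at r6c5. So r6c5=2.
Step 14. [r7c5∈{5}] r7c5's peers cover all but 5 ⇒ r7c5=5.
Step 15. [r4c8∈{4}] nothing but 4 survives at r4c8 ⇒ r4c8=4.
Step 16. [r4c4∈{1}] r4c4 is down to just 1 ⇒ r4c4=1.
Step 17. [r6c7∈{1,9}] col 7 places 9 nowhere but r6c7 ⇒ r6c7=9.
Step 18. [r2c2∈{3,9}] r2c2 is the only open cell in row 2 admitting 9. So r2c2=9.
Step 19. [r7c4∈{2}] r7c4 has the single candidate 2. So r7c4=2.
Step 20. [r1c8∈{6}] r1c8's peers cover all but 6 ⇒ r1c8=6.
Step 21. [r3c1∈{7}] r3c1's peers cover all but 7, so r3c1=7.
Step 22. [r9c4∈{9}] r9c4 has the single candidate 9. So r9c4=9.
Step 23. [r2c1∈{6}] nothing but 6 survives at r2c1 ⇒ r2c1=6.
Step 24. [r6c8∈{7}] nothing but 7 survives at r6c8. So r6c8=7.
Step 25. [r9c9∈{8}] r9c9 has the single candidate 8. So r9c9=8.
Step 26. [r3c6∈{1}] r3c6 is down to just 1 ⇒ r3c6=1.
Step 27. [r3c2∈{3}] nothing but 3 survives at r3c2 ⇒ r3c2=3.
Step 28. [r7c9∈{7}] r7c9 is down to just 7. So r7c9=7.
Step 29. [r2c8∈{2}] r2c8 is down to just 2, so r2c8=2.
Step 30. [r4c1∈{8}] only 8 remains possible at r4c1 ⇒ r4c1=8.
Step 31. [r8c9∈{2}] r8c9 is down to just 2. So r8c9=2.
Step 32. [r2c7∈{3}] r2c7's peers cover all but 3, so r2c7=3.
Step 33. [r7c2∈{1}] r7c2 has the single candidate 1, so r7c2=1.
Step 34. [r6c4∈{4}] r6c4 is down to just 4, so r6c4=4.
Step 35. [r5c5∈{3}] r5c5 has the single candidate 3. So r5c5=3.
Step 36. [r5c4∈{5}] only 5 remains possible at r5c4 ⇒ r5c4=5.
Step 37. [r5c7∈{1}] nothing but 1 survives at r5c7 ⇒ r5c7=1.
Step 38. [r8c1∈{5}] r8c1 has the single candidate 5. So r8c1=5.
Step 39. [r9c2∈{4}] nothing but 4 survives at r9c2 ⇒ r9c2=4.
Step 40. [r1c2∈{8}] r1c2's peers cover all but 8 ⇒ r1c2=8.
Step 41. [r2c6∈{5}] only 5 remains possible at r2c6 ⇒ r2c6=5.
Step 42. [r3c3∈{2}] r3c3's peers cover all but 2 ⇒ r3c3=2.
Step 43. [r6c3∈{1}] r6c3 is down to just 1. So r6c3=1.
Step 44. [r9c5∈{6}] only 6 remains possible at r9c5. So r9c5=6.
Step 45. [r4c3∈{9}] r4c3 is down to just 9 ⇒ r4c3=9.
Step 46. [r5c9∈{6}] only 6 remains possible at r5c9 ⇒ r5c9=6.

Answer: 1 8 5 3 9 2 7 6 4 / 6 9 4 7 8 5 3 2 1 / 7 3 2 6 4 1 8 5 9 / 8 5 9 1 7 6 2 4 3 / 4 2 7 5 3 9 1 8 6 / 3 6 1 4 2 8 9 7 5 / 9 1 8 2 5 4 6 3 7 / 5 7 6 8 1 3 4 9 2 / 2 4 3 9 6 7 5 1 8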